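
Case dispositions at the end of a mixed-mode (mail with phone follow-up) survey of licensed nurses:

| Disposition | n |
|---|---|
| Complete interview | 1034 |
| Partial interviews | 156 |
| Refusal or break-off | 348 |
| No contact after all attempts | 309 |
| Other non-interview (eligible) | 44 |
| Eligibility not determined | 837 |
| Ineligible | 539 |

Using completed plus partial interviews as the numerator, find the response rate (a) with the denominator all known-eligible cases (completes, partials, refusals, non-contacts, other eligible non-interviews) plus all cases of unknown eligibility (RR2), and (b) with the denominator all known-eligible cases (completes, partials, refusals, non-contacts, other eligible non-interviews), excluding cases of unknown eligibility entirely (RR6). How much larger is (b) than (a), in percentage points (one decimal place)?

19.3

Num: 1034 + 156 = 1190
Base: 1034 + 156 + 348 + 309 + 44 + 837 = 2728
RR2 = 1190 / 2728 = 0.4362
Base: 1034 + 156 + 348 + 309 + 44 = 1891
RR6 = 1190 / 1891 = 0.6293
Difference = 62.93 − 43.62 = 19.31 percentage points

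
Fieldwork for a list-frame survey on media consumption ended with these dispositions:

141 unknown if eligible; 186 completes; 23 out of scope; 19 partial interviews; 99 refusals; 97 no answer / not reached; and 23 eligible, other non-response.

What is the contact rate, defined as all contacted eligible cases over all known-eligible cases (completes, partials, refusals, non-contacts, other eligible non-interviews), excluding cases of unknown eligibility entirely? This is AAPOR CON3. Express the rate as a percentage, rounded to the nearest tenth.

Top → 186 + 19 + 99 + 23 = 327
Denominator → 186 + 19 + 99 + 97 + 23 = 424
CON3 = 327 / 424 = 0.7712

77.1%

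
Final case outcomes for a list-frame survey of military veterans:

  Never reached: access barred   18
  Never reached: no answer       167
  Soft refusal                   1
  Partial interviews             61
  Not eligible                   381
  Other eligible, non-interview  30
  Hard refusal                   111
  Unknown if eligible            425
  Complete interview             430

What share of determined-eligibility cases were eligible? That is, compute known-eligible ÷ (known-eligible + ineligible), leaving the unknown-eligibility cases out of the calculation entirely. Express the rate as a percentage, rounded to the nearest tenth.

68.2%

Refusals = 111 + 1 = 112
No contact after all attempts = 167 + 18 = 185
Determined eligible = 430 + 61 + 112 + 185 + 30 = 818
e = 818 / (818 + 381) = 818 / 1199 = 0.6822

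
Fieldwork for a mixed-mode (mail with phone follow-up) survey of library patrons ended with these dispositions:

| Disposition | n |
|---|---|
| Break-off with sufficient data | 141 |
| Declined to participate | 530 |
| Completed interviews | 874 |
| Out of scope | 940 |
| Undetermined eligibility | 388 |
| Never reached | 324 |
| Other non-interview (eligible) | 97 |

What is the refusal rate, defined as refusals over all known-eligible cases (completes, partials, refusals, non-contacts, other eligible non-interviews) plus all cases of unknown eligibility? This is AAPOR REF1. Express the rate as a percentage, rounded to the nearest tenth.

22.5%

Numerator = 530
Denom = 874 + 141 + 530 + 324 + 97 + 388 = 2354
REF1 = 530 / 2354 = 0.2251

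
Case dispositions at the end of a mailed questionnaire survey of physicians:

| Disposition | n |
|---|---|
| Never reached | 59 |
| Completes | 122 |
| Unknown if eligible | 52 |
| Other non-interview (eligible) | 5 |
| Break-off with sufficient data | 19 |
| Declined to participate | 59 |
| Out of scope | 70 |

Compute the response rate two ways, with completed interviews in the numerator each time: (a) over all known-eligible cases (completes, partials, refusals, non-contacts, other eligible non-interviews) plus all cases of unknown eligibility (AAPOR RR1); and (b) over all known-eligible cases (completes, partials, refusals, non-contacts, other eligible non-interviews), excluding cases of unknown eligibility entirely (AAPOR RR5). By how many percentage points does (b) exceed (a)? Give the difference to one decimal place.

Num = 122
Denom = 122 + 19 + 59 + 59 + 5 + 52 = 316
RR1 = 122 / 316 = 0.3861
Denom = 122 + 19 + 59 + 59 + 5 = 264
RR5 = 122 / 264 = 0.4621
Difference = 46.21 − 38.61 = 7.60 percentage points

7.6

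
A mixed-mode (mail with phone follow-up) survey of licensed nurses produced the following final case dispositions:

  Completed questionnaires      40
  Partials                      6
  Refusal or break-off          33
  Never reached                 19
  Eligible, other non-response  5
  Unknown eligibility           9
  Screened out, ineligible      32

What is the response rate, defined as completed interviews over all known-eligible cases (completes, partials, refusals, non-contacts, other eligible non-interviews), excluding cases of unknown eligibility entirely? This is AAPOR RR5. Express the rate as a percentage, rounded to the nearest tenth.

Num → 40
Base → 40 + 6 + 33 + 19 + 5 = 103
RR5 = 40 / 103 = 0.3883

38.8%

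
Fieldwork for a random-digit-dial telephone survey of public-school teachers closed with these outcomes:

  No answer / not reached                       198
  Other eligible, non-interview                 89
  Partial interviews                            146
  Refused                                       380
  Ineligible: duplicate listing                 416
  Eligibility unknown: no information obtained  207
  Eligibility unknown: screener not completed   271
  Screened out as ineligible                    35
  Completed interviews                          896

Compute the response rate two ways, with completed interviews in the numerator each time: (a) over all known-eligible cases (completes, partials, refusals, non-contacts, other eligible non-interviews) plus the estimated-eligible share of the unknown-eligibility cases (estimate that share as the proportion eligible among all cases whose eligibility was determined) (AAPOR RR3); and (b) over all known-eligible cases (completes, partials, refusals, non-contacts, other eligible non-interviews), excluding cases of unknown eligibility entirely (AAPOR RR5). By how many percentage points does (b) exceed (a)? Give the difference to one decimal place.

9.5

Unknown if eligible = 271 + 207 = 478
Not eligible = 35 + 416 = 451
Num: 896
Eligible (known): 896 + 146 + 380 + 198 + 89 = 1709
e = 1709 / (1709 + 451) = 1709 / 2160 = 0.7912
Eligible share of unknowns: 0.7912 × 478 = 378.19
Denominator: 1709 + 378.19 = 2087.19
RR3 = 896 / 2087.19 = 0.4293
Denominator: 896 + 146 + 380 + 198 + 89 = 1709
RR5 = 896 / 1709 = 0.5243
Difference = 52.43 − 42.93 = 9.50 percentage points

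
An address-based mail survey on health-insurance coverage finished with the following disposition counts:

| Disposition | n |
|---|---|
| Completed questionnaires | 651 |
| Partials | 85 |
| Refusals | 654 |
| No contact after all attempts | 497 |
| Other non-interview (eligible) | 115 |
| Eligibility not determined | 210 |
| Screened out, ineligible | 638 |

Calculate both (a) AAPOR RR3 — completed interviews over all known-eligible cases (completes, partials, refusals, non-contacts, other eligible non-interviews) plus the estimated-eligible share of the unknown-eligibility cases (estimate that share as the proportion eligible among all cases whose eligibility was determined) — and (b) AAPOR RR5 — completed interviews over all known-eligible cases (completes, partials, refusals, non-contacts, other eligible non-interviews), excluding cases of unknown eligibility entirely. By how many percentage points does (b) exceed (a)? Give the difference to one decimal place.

2.4

Top → 651
Known eligible → 651 + 85 + 654 + 497 + 115 = 2002
e = 2002 / (2002 + 638) = 2002 / 2640 = 0.7583
Eligible share of unknowns → 0.7583 × 210 = 159.24
Denom → 2002 + 159.24 = 2161.24
RR3 = 651 / 2161.24 = 0.3012
Denom → 651 + 85 + 654 + 497 + 115 = 2002
RR5 = 651 / 2002 = 0.3252
Difference = 32.52 − 30.12 = 2.40 percentage points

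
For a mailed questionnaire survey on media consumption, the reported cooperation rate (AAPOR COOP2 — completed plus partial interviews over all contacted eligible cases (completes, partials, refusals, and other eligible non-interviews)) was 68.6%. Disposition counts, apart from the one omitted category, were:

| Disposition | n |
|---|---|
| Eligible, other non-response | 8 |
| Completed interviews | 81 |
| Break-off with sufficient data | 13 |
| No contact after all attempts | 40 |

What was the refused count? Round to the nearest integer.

Numerator → 81 + 13 = 94
COOP2 = 94 / D = 0.686
D = 94 / 0.686 = 137.0
Remaining denominator categories sum to 102
refused = 137.0 − 102 ≈ 35

35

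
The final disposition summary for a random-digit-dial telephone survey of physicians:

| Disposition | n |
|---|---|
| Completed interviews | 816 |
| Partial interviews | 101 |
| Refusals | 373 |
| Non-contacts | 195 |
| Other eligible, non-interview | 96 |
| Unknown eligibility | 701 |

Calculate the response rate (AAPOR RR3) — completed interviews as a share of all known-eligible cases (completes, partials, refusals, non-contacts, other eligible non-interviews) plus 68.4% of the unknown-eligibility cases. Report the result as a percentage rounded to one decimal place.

39.6%

Numerator: 816
Eligible (known): 816 + 101 + 373 + 195 + 96 = 1581
Estimated eligible among unknowns: 0.6840 × 701 = 479.48
Base: 1581 + 479.48 = 2060.48
RR3 = 816 / 2060.48 = 0.3960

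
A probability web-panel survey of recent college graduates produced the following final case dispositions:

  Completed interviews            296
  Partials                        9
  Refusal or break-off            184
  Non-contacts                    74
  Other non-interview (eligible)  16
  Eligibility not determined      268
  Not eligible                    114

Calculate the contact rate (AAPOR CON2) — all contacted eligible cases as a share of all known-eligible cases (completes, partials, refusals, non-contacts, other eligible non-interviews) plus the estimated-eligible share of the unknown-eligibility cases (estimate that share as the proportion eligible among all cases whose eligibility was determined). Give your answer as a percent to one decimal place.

Numerator = 296 + 9 + 184 + 16 = 505
Determined eligible = 296 + 9 + 184 + 74 + 16 = 579
e = 579 / (579 + 114) = 579 / 693 = 0.8355
Eligible share of unknowns = 0.8355 × 268 = 223.91
Denom = 579 + 223.91 = 802.91
CON2 = 505 / 802.91 = 0.6290

62.9%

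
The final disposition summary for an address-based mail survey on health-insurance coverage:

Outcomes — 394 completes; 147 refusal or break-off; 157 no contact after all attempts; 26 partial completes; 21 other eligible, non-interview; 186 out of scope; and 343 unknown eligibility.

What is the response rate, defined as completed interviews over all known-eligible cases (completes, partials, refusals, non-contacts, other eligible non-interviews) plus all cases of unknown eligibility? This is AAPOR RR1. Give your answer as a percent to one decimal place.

Num: 394
Denominator: 394 + 26 + 147 + 157 + 21 + 343 = 1088
RR1 = 394 / 1088 = 0.3621

36.2%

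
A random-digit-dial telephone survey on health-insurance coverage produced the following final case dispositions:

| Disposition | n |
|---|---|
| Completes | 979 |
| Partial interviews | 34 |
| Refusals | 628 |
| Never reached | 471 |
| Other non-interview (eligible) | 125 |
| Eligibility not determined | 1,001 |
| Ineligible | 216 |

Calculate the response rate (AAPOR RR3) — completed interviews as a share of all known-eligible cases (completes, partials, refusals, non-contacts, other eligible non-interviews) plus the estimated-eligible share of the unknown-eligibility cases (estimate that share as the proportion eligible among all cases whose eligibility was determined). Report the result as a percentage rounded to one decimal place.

31.1%

Numerator → 979
Known eligible → 979 + 34 + 628 + 471 + 125 = 2237
e = 2237 / (2237 + 216) = 2237 / 2453 = 0.9119
e × U → 0.9119 × 1001 = 912.81
Base → 2237 + 912.81 = 3149.81
RR3 = 979 / 3149.81 = 0.3108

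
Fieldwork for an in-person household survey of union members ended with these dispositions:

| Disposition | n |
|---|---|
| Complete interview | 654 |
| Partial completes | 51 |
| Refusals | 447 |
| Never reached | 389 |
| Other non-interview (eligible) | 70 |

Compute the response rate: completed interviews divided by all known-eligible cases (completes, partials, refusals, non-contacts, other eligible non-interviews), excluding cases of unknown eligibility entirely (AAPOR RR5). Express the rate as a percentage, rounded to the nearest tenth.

Numerator → 654
Base → 654 + 51 + 447 + 389 + 70 = 1611
RR5 = 654 / 1611 = 0.4060

40.6%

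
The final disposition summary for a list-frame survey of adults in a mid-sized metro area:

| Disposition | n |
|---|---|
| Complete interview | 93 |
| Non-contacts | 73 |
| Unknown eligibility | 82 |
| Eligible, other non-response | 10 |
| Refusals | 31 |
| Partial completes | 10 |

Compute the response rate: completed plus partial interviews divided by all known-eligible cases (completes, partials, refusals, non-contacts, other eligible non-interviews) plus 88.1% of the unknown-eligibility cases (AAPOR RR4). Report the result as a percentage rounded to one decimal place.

Num → 93 + 10 = 103
Known eligible → 93 + 10 + 31 + 73 + 10 = 217
Eligible share of unknowns → 0.8810 × 82 = 72.24
Denominator → 217 + 72.24 = 289.24
RR4 = 103 / 289.24 = 0.3561

35.6%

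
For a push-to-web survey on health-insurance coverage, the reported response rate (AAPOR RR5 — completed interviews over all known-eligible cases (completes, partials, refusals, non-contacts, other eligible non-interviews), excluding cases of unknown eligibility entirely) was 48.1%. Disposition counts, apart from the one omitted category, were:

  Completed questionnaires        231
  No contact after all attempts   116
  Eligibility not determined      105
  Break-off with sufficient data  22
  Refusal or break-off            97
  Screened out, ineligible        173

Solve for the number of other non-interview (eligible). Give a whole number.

RR5 = 231 / D = 0.481
D = 231 / 0.481 = 480.2
Other denominator terms total 466
other non-interview (eligible) = 480.2 − 466 ≈ 14

14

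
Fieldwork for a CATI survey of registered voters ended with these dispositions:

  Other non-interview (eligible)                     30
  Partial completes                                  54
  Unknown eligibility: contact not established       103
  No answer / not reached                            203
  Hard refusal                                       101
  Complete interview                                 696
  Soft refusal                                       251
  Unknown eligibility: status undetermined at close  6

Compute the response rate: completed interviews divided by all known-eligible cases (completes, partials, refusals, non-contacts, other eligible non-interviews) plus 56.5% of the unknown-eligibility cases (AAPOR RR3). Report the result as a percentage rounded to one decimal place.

49.8%

Declined to participate = 101 + 251 = 352
Unknown eligibility = 103 + 6 = 109
Num = 696
Known eligible = 696 + 54 + 352 + 203 + 30 = 1335
Eligible share of unknowns = 0.5650 × 109 = 61.58
Denominator = 1335 + 61.58 = 1396.58
RR3 = 696 / 1396.58 = 0.4984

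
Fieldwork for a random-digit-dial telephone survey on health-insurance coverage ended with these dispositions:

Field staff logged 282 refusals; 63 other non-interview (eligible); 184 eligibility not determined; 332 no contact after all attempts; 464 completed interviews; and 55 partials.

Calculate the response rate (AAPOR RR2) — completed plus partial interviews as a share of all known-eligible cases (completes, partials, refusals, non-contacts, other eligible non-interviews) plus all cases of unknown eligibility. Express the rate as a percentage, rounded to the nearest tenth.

Num = 464 + 55 = 519
Denom = 464 + 55 + 282 + 332 + 63 + 184 = 1380
RR2 = 519 / 1380 = 0.3761

37.6%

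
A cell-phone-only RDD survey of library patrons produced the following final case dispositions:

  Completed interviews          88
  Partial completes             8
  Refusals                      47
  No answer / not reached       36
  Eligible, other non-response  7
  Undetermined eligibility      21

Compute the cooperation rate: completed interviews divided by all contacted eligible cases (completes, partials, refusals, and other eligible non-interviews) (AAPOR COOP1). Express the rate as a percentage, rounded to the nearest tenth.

58.7%

Num = 88
Denominator = 88 + 8 + 47 + 7 = 150
COOP1 = 88 / 150 = 0.5867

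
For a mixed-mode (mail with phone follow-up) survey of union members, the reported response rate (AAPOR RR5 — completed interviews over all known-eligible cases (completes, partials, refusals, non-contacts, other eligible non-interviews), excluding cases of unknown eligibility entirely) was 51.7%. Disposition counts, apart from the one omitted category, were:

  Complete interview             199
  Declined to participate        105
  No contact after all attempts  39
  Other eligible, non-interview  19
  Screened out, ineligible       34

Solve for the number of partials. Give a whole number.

23

RR5 = 199 / D = 0.517
D = 199 / 0.517 = 384.9
Rest of base = 362
partials = 384.9 − 362 ≈ 23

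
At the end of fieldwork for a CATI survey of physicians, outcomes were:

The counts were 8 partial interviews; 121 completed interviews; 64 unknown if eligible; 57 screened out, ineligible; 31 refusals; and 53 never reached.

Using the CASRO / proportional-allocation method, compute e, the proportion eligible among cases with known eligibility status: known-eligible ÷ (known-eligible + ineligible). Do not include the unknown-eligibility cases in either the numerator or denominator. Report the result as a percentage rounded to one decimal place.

Known eligible: 121 + 8 + 31 + 53 = 213
e = 213 / (213 + 57) = 213 / 270 = 0.7889

78.9%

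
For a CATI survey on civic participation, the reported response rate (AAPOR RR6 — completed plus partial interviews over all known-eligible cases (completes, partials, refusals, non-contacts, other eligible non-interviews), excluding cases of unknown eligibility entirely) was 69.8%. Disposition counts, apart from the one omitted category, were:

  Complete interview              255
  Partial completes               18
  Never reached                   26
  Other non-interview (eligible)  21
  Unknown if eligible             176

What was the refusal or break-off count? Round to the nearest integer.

71

Num → 255 + 18 = 273
RR6 = 273 / D = 0.698
D = 273 / 0.698 = 391.1
Remaining denominator categories sum to 320
refusal or break-off = 391.1 − 320 ≈ 71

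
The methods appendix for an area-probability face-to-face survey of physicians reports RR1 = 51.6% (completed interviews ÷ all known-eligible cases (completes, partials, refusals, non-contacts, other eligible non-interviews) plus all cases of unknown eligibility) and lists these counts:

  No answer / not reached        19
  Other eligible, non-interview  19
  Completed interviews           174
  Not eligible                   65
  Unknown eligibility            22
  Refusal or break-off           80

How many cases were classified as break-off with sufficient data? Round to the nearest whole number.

RR1 = 174 / D = 0.516
D = 174 / 0.516 = 337.2
Rest of base = 314
break-off with sufficient data = 337.2 − 314 ≈ 23

23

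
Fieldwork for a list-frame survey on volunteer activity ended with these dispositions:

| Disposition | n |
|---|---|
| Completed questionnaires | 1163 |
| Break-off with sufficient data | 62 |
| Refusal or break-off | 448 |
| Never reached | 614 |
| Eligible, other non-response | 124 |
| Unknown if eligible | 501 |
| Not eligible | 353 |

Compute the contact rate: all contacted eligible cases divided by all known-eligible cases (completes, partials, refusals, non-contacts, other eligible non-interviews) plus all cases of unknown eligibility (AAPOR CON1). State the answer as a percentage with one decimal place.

61.7%

Top: 1163 + 62 + 448 + 124 = 1797
Base: 1163 + 62 + 448 + 614 + 124 + 501 = 2912
CON1 = 1797 / 2912 = 0.6171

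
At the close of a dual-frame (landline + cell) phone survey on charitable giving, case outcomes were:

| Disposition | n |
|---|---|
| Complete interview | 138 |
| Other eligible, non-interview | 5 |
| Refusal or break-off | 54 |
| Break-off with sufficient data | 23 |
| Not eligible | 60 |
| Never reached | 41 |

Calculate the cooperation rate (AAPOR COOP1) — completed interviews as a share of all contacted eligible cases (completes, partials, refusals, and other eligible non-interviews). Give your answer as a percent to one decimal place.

62.7%

Num: 138
Denom: 138 + 23 + 54 + 5 = 220
COOP1 = 138 / 220 = 0.6273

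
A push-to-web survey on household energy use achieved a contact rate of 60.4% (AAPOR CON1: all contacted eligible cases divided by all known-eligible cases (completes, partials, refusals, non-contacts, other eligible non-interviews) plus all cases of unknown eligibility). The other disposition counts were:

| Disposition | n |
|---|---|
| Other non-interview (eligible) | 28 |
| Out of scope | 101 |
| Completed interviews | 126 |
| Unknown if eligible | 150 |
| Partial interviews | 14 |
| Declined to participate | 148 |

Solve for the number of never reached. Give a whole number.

Num → 126 + 14 + 148 + 28 = 316
CON1 = 316 / D = 0.604
D = 316 / 0.604 = 523.2
Remaining denominator categories sum to 466
never reached = 523.2 − 466 ≈ 57

57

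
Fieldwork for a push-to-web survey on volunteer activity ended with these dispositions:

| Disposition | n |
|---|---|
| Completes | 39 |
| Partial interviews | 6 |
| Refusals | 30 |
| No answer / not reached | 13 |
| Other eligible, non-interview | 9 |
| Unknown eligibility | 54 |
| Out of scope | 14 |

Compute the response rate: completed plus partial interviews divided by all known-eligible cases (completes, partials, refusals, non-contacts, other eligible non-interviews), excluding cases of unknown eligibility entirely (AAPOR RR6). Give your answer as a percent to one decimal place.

Top → 39 + 6 = 45
Base → 39 + 6 + 30 + 13 + 9 = 97
RR6 = 45 / 97 = 0.4639

46.4%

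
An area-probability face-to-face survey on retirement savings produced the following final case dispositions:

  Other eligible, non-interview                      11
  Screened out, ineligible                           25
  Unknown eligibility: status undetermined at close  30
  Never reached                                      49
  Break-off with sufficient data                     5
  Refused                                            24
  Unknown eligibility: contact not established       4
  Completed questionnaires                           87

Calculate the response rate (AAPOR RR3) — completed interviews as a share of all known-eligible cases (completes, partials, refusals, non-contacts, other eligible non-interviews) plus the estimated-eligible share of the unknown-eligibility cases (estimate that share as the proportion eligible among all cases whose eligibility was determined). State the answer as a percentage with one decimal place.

42.3%

Unknown if eligible = 4 + 30 = 34
Top: 87
Eligible (known): 87 + 5 + 24 + 49 + 11 = 176
e = 176 / (176 + 25) = 176 / 201 = 0.8756
Estimated eligible among unknowns: 0.8756 × 34 = 29.77
Denominator: 176 + 29.77 = 205.77
RR3 = 87 / 205.77 = 0.4228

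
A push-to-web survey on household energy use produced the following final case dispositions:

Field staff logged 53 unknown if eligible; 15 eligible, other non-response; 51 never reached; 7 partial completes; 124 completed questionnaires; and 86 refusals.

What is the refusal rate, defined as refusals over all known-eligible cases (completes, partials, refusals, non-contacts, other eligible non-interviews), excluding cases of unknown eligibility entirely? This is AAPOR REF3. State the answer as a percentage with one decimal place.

30.4%

Top: 86
Denominator: 124 + 7 + 86 + 51 + 15 = 283
REF3 = 86 / 283 = 0.3039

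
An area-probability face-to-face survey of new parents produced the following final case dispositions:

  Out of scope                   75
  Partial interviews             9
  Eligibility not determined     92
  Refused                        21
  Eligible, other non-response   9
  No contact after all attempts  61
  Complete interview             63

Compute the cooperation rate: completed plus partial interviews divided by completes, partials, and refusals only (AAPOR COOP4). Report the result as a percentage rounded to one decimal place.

77.4%

Num → 63 + 9 = 72
Denominator → 63 + 9 + 21 = 93
COOP4 = 72 / 93 = 0.7742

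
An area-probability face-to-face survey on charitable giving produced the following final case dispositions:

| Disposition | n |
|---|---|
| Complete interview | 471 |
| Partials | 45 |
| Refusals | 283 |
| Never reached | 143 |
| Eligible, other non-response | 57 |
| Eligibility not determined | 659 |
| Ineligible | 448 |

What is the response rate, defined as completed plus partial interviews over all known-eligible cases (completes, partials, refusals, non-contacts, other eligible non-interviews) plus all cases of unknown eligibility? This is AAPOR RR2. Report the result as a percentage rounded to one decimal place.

Num → 471 + 45 = 516
Denom → 471 + 45 + 283 + 143 + 57 + 659 = 1658
RR2 = 516 / 1658 = 0.3112

31.1%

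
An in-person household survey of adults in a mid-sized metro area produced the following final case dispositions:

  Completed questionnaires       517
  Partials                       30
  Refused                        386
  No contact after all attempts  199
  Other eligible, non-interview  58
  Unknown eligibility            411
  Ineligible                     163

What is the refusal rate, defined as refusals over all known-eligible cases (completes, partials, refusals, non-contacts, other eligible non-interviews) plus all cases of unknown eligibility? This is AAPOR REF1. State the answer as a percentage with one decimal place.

Numerator = 386
Denom = 517 + 30 + 386 + 199 + 58 + 411 = 1601
REF1 = 386 / 1601 = 0.2411

24.1%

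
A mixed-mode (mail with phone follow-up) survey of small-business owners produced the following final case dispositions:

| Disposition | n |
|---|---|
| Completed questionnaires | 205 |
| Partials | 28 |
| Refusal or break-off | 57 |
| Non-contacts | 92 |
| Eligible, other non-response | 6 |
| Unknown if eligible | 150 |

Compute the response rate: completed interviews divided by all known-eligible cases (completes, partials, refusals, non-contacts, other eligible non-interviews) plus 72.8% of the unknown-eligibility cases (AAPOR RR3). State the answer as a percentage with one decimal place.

41.2%

Num → 205
Eligible (known) → 205 + 28 + 57 + 92 + 6 = 388
Estimated eligible among unknowns → 0.7280 × 150 = 109.20
Base → 388 + 109.20 = 497.20
RR3 = 205 / 497.20 = 0.4123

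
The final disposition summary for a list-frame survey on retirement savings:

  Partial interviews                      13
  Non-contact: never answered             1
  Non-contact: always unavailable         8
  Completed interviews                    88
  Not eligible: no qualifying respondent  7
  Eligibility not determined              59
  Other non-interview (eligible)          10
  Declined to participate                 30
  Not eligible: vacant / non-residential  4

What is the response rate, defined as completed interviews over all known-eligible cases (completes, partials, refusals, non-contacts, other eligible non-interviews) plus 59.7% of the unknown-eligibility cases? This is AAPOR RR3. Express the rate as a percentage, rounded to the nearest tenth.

47.5%

Non-contacts = 1 + 8 = 9
Out of scope = 7 + 4 = 11
Num → 88
Determined eligible → 88 + 13 + 30 + 9 + 10 = 150
Estimated eligible among unknowns → 0.5970 × 59 = 35.22
Denom → 150 + 35.22 = 185.22
RR3 = 88 / 185.22 = 0.4751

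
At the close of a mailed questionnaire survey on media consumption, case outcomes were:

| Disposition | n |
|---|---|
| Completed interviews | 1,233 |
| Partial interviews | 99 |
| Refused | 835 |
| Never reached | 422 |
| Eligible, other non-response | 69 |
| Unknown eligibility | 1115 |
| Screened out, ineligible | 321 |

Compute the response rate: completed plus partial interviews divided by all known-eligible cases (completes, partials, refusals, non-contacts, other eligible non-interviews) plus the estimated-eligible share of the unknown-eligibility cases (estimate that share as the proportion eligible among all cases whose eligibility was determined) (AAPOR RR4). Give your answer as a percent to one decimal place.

Top = 1233 + 99 = 1332
Known eligible = 1233 + 99 + 835 + 422 + 69 = 2658
e = 2658 / (2658 + 321) = 2658 / 2979 = 0.8922
Estimated eligible among unknowns = 0.8922 × 1115 = 994.80
Base = 2658 + 994.80 = 3652.80
RR4 = 1332 / 3652.80 = 0.3647

36.5%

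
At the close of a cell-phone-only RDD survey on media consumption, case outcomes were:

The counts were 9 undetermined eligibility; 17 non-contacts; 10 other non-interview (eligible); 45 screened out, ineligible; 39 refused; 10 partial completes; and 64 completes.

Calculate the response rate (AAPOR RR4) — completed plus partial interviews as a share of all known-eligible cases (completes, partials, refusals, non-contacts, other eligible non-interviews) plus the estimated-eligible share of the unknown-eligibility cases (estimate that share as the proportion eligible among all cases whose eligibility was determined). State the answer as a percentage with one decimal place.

Num: 64 + 10 = 74
Known eligible: 64 + 10 + 39 + 17 + 10 = 140
e = 140 / (140 + 45) = 140 / 185 = 0.7568
Eligible share of unknowns: 0.7568 × 9 = 6.81
Base: 140 + 6.81 = 146.81
RR4 = 74 / 146.81 = 0.5041

50.4%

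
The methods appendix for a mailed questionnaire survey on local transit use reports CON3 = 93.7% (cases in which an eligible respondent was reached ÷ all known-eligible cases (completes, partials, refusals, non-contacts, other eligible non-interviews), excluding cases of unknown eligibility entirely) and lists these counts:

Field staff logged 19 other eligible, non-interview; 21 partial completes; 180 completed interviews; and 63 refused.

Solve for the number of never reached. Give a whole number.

Num → 180 + 21 + 63 + 19 = 283
CON3 = 283 / D = 0.937
D = 283 / 0.937 = 302.0
Remaining denominator categories sum to 283
never reached = 302.0 − 283 ≈ 19

19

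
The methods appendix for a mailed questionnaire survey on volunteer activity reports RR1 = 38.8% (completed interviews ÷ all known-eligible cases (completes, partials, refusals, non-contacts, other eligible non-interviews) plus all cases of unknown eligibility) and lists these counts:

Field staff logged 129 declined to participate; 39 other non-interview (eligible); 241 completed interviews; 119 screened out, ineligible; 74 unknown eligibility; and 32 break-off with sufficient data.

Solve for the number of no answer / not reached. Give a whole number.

106

RR1 = 241 / D = 0.388
D = 241 / 0.388 = 621.1
Rest of base = 515
no answer / not reached = 621.1 − 515 ≈ 106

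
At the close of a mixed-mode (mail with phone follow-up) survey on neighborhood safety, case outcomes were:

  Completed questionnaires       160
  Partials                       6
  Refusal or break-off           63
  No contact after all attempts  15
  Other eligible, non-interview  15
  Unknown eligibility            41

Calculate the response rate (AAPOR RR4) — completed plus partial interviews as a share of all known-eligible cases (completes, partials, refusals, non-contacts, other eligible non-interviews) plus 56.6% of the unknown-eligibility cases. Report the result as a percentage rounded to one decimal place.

58.8%

Num = 160 + 6 = 166
Determined eligible = 160 + 6 + 63 + 15 + 15 = 259
e × U = 0.5660 × 41 = 23.21
Denominator = 259 + 23.21 = 282.21
RR4 = 166 / 282.21 = 0.5882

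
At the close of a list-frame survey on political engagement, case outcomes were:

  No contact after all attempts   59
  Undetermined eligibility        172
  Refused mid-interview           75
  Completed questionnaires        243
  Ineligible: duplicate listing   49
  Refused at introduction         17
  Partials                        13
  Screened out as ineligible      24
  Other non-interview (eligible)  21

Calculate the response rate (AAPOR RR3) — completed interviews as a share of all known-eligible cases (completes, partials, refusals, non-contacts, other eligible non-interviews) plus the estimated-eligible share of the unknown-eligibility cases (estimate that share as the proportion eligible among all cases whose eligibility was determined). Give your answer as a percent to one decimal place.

42.3%

Refusals = 17 + 75 = 92
Not eligible = 24 + 49 = 73
Numerator: 243
Determined eligible: 243 + 13 + 92 + 59 + 21 = 428
e = 428 / (428 + 73) = 428 / 501 = 0.8543
e × U: 0.8543 × 172 = 146.94
Denom: 428 + 146.94 = 574.94
RR3 = 243 / 574.94 = 0.4227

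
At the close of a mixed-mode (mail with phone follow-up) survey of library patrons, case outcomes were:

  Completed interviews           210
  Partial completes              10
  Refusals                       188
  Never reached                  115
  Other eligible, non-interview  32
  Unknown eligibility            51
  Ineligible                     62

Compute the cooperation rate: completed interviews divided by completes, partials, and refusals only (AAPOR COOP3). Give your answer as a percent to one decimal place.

51.5%

Num → 210
Denom → 210 + 10 + 188 = 408
COOP3 = 210 / 408 = 0.5147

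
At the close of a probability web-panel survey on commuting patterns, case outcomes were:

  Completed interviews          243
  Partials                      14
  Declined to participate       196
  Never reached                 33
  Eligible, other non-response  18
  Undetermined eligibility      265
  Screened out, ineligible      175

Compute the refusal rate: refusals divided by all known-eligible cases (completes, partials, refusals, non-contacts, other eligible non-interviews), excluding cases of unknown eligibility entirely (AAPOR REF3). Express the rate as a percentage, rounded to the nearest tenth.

38.9%

Numerator = 196
Base = 243 + 14 + 196 + 33 + 18 = 504
REF3 = 196 / 504 = 0.3889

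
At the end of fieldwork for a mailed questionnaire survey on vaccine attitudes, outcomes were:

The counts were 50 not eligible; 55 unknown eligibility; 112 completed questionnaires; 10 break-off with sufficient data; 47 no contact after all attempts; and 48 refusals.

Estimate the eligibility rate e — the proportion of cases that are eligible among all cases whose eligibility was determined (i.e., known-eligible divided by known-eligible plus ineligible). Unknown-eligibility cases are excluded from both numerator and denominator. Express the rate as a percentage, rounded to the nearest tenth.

81.3%

Determined eligible: 112 + 10 + 48 + 47 = 217
e = 217 / (217 + 50) = 217 / 267 = 0.8127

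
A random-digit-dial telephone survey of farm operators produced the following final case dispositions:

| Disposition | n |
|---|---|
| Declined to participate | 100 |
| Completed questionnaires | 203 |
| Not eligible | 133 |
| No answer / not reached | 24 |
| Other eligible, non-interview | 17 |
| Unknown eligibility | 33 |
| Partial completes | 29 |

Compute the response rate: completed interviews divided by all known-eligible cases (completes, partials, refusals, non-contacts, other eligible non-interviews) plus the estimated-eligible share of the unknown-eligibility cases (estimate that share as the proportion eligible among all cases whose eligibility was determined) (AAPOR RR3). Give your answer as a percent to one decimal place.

51.1%

Numerator = 203
Known eligible = 203 + 29 + 100 + 24 + 17 = 373
e = 373 / (373 + 133) = 373 / 506 = 0.7372
e × U = 0.7372 × 33 = 24.33
Denom = 373 + 24.33 = 397.33
RR3 = 203 / 397.33 = 0.5109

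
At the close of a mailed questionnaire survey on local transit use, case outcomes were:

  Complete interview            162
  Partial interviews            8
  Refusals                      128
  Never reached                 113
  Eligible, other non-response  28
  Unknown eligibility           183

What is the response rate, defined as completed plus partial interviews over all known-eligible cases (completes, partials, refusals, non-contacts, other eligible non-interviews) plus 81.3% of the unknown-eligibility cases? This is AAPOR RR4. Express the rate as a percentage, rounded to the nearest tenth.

28.9%

Num → 162 + 8 = 170
Known eligible → 162 + 8 + 128 + 113 + 28 = 439
Eligible share of unknowns → 0.8130 × 183 = 148.78
Denominator → 439 + 148.78 = 587.78
RR4 = 170 / 587.78 = 0.2892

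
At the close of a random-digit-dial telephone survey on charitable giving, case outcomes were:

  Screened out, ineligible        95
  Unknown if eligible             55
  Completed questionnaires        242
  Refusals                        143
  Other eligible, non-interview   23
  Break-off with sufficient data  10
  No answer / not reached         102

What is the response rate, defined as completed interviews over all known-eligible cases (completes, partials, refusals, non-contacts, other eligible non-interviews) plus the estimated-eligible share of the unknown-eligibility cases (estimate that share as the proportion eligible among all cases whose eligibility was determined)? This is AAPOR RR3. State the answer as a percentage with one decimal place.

Numerator → 242
Known eligible → 242 + 10 + 143 + 102 + 23 = 520
e = 520 / (520 + 95) = 520 / 615 = 0.8455
e × U → 0.8455 × 55 = 46.50
Base → 520 + 46.50 = 566.50
RR3 = 242 / 566.50 = 0.4272

42.7%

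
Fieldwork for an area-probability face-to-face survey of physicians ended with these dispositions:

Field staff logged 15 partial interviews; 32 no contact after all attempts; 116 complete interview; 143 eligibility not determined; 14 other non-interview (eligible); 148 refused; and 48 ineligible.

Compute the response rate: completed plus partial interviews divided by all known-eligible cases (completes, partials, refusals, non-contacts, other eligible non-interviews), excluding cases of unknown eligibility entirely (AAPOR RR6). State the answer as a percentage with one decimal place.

40.3%

Top = 116 + 15 = 131
Denominator = 116 + 15 + 148 + 32 + 14 = 325
RR6 = 131 / 325 = 0.4031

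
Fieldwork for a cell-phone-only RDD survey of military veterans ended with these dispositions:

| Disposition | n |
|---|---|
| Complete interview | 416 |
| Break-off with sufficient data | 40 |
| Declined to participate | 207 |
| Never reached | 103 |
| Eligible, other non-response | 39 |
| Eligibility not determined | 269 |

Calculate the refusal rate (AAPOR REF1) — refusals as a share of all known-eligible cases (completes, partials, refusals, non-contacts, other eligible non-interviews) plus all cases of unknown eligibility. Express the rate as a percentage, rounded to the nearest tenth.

19.3%

Num → 207
Base → 416 + 40 + 207 + 103 + 39 + 269 = 1074
REF1 = 207 / 1074 = 0.1927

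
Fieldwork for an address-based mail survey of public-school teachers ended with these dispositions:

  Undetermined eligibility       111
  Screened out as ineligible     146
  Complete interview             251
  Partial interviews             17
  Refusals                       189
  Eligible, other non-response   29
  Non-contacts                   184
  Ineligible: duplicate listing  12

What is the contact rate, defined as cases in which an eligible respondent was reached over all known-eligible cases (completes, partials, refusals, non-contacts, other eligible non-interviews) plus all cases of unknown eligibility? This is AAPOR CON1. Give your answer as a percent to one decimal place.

Ineligible = 146 + 12 = 158
Numerator → 251 + 17 + 189 + 29 = 486
Base → 251 + 17 + 189 + 184 + 29 + 111 = 781
CON1 = 486 / 781 = 0.6223

62.2%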